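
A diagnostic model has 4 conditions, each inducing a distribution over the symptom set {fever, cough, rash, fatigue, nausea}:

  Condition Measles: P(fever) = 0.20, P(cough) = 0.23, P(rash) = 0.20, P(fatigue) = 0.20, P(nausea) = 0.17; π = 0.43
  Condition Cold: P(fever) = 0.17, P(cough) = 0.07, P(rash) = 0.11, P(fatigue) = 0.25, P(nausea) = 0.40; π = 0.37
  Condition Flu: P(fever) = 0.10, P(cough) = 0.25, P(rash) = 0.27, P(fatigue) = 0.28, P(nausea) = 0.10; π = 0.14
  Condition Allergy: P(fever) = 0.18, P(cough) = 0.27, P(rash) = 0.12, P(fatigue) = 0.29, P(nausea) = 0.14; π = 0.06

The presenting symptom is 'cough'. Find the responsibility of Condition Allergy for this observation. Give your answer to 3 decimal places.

0.092

P(component k | x) = π_k·f_k(x) / marginal(x), where marginal(x) = Σ_j π_j·f_j(x).
Categorical probabilities:
  L_Measles = P(cough | comp) = 0.23
  L_Cold = P(cough | comp) = 0.07
  L_Flu = P(cough | comp) = 0.25
  L_Allergy = P(cough | comp) = 0.27
Multiply by the mixture weights:
  π_Measles·L_Measles = 0.43 × 0.23 = 0.0989
  π_Cold·L_Cold = 0.37 × 0.07 = 0.0259
  π_Flu·L_Flu = 0.14 × 0.25 = 0.035
  π_Allergy·L_Allergy = 0.06 × 0.27 = 0.0162
Normaliser: 0.0989 + 0.0259 + 0.035 + 0.0162 = 0.176
P(Condition Allergy | 'cough') ≈ 0.092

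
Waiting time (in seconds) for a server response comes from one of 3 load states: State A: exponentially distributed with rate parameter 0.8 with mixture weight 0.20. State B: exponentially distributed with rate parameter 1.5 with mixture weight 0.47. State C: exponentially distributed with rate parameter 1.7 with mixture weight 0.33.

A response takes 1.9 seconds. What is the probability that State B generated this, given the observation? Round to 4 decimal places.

P(component k | x) = w_k·f_k(x) / marginal(x), where marginal(x) = Σ_j w_j·f_j(x).
Component likelihoods at x = 1.9 seconds:
  f_A = 0.17497
  f_B = 0.0867665
  f_C = 0.0672477
Weight by the priors:
  w_A·f_A = 0.20 × 0.17497 = 0.0349939
  w_B·f_B = 0.47 × 0.0867665 = 0.0407802
  w_C·f_C = 0.33 × 0.0672477 = 0.0221918
Normaliser: 0.0349939 + 0.0407802 + 0.0221918 = 0.0979659
So the posterior for State B is 0.0407802 / 0.0979659 ≈ 0.4163.

0.4163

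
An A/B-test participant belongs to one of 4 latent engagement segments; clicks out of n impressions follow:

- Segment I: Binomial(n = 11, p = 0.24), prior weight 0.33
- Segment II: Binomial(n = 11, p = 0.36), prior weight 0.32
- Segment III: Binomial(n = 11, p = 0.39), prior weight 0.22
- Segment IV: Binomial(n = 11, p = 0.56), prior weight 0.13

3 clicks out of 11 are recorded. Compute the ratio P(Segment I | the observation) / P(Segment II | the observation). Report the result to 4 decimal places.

1.2083

Only the two components matter; the odds are (π_i f_i(x)) / (π_j f_j(x)).
Binomial probabilities:
  p_I = C(11,3)·0.24^3·0.76^8 = 165·0.013824·0.111303 = 0.253879
  p_II = C(11,3)·0.36^3·0.64^8 = 165·0.046656·0.0281475 = 0.216686
  p_III = C(11,3)·0.39^3·0.61^8 = 165·0.059319·0.0191707 = 0.187636
  p_IV = C(11,3)·0.56^3·0.44^8 = 165·0.175616·0.00140482 = 0.040707
Posterior odds = (π_I·p_I) / (π_II·p_II) = (0.33·0.253879) / (0.32·0.216686) = 0.08378 / 0.0693396 ≈ 1.2083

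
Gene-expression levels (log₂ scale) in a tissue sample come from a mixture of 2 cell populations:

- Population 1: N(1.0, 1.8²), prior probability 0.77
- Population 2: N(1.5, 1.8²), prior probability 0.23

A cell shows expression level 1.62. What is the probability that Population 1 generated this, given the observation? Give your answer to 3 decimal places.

The responsibility of component k is π_k f_k(x) divided by Σ_j π_j f_j(x).
Normal densities:
  f_1 = 0.208869
  f_2 = 0.221143
Multiply by the mixture weights:
  π_1·f_1 = 0.77 × 0.208869 = 0.160829
  π_2·f_2 = 0.23 × 0.221143 = 0.0508628
Normaliser: 0.160829 + 0.0508628 = 0.211692
P(Population 1 | the observation) ≈ 0.760

0.760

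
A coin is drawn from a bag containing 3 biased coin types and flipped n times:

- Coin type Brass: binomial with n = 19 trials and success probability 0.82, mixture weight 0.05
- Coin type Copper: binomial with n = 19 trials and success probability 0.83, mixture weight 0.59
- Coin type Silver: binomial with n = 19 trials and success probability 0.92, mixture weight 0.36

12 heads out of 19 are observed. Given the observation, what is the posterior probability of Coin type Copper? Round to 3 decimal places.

0.893

The responsibility of component k is π_k f_k(x) divided by Σ_j π_j f_j(x).
Evaluate each component's likelihood at the observed value:
  f_Brass = C(19,12)·0.82^12·0.18^7 = 50388·0.0924201·6.1222e-06 = 0.0285102
  f_Copper = C(19,12)·0.83^12·0.17^7 = 50388·0.10689·4.10339e-06 = 0.0221007
  f_Silver = C(19,12)·0.92^12·0.08^7 = 50388·0.367666·2.09715e-08 = 0.000388518
Unnormalised posteriors:
  π_Brass·f_Brass = 0.05 × 0.0285102 = 0.00142551
  π_Copper·f_Copper = 0.59 × 0.0221007 = 0.0130394
  π_Silver·f_Silver = 0.36 × 0.000388518 = 0.000139866
Denominator: 0.00142551 + 0.0130394 + 0.000139866 = 0.0146048
Responsibility of Coin type Copper: 0.0130394 / 0.0146048 ≈ 0.893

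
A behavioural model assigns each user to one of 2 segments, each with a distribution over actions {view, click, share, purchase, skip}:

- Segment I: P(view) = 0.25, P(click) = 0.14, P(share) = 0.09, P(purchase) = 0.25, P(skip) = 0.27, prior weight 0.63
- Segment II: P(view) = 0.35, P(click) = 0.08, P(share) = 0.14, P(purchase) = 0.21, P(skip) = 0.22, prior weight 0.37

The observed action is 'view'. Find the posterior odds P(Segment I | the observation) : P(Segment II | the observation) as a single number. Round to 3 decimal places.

1.216

Since P(k|x) ∝ π_k f_k(x), the posterior odds are π_i f_i(x) / (π_j f_j(x)).
Evaluate each component's likelihood at the observed value:
  f_I = P(view | comp) = 0.25
  f_II = P(view | comp) = 0.35
Odds = (0.63/0.37) × (0.25/0.35) = 1.7027 × 0.714286 ≈ 1.216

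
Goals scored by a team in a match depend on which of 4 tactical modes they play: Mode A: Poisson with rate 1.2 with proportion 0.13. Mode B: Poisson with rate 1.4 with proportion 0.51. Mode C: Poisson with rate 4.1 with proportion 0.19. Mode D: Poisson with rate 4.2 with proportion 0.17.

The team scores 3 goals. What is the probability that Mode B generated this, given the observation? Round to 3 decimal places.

0.422

Posterior ∝ prior × likelihood, so P(k | x) ∝ π_k f_k(x); normalise over all components.
Evaluate each component's likelihood at the observed value:
  L_A = e^(−1.2)·1.2^3/3! = 0.0867439
  L_B = e^(−1.4)·1.4^3/3! = 0.112777
  L_C = e^(−4.1)·4.1^3/3! = 0.190368
  L_D = e^(−4.2)·4.2^3/3! = 0.185165
Unnormalised posteriors:
  π_A·L_A = 0.13 × 0.0867439 = 0.0112767
  π_B·L_B = 0.51 × 0.112777 = 0.0575163
  π_C·L_C = 0.19 × 0.190368 = 0.0361698
  π_D·L_D = 0.17 × 0.185165 = 0.0314781
Evidence: 0.0112767 + 0.0575163 + 0.0361698 + 0.0314781 = 0.136441
P(Mode B | the observation) ≈ 0.422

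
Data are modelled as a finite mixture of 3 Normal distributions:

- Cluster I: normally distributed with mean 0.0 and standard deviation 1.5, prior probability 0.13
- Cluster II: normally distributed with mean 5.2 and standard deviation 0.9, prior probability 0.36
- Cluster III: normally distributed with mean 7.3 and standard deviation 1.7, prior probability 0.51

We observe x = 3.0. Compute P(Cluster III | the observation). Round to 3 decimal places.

0.277

By Bayes' theorem, P(k | x) = w_k f_k(x) / Σ_j w_j f_j(x).
Component likelihoods at x = 3.0:
  f_I = (1/(1.5·√(2π)))·exp(−(3.0−0.0)²/(2·1.5²)) = 0.265962·exp(-2.00000) = 0.035994
  f_II = (1/(0.9·√(2π)))·exp(−(3.0−5.2)²/(2·0.9²)) = 0.443269·exp(-2.98765) = 0.0223432
  f_III = (1/(1.7·√(2π)))·exp(−(3.0−7.3)²/(2·1.7²)) = 0.234672·exp(-3.19896) = 0.00957568
Unnormalised posteriors:
  w_I·f_I = 0.13 × 0.035994 = 0.00467922
  w_II·f_II = 0.36 × 0.0223432 = 0.00804356
  w_III·f_III = 0.51 × 0.00957568 = 0.0048836
Marginal: 0.00467922 + 0.00804356 + 0.0048836 = 0.0176064
So the posterior for Cluster III is 0.0048836 / 0.0176064 ≈ 0.277.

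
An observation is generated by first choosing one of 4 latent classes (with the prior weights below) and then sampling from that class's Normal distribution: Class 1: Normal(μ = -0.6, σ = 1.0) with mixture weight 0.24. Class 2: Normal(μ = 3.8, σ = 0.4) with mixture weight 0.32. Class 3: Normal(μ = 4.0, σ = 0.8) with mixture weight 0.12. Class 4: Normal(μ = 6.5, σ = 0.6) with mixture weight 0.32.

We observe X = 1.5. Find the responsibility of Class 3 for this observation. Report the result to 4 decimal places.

The responsibility of component k is π_k f_k(x) divided by Σ_j π_j f_j(x).
Evaluate each component's likelihood at the observed value:
  f_1 = (1/(1.0·√(2π)))·exp(−(1.5−-0.6)²/(2·1.0²)) = 0.398942·exp(-2.20500) = 0.0439836
  f_2 = (1/(0.4·√(2π)))·exp(−(1.5−3.8)²/(2·0.4²)) = 0.997356·exp(-16.53125) = 6.59811e-08
  f_3 = (1/(0.8·√(2π)))·exp(−(1.5−4.0)²/(2·0.8²)) = 0.498678·exp(-4.88281) = 0.00377782
  f_4 = (1/(0.6·√(2π)))·exp(−(1.5−6.5)²/(2·0.6²)) = 0.664904·exp(-34.72222) = 5.53464e-16
Multiply by the mixture weights:
  π_1·f_1 = 0.24 × 0.0439836 = 0.0105561
  π_2·f_2 = 0.32 × 6.59811e-08 = 2.11139e-08
  π_3·f_3 = 0.12 × 0.00377782 = 0.000453339
  π_4·f_4 = 0.32 × 5.53464e-16 = 1.77108e-16
Normaliser: 0.0105561 + 2.11139e-08 + 0.000453339 + 1.77108e-16 = 0.0110094
P(Class 3 | the observation) = 0.000453339 / 0.0110094 ≈ 0.0412

0.0412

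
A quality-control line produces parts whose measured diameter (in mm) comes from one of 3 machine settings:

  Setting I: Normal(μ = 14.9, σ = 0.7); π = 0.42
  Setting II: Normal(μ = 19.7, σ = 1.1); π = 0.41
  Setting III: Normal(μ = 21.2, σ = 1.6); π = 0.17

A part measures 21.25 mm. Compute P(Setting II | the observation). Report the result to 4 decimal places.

By Bayes' theorem, P(k | x) = P(Z=k) f_k(x) / Σ_j P(Z=j) f_j(x).
Component likelihoods at x = 21.25 mm:
  L_I = 7.70173e-19
  L_II = 0.134389
  L_III = 0.249217
Prior × likelihood for each component:
  P(Z=I)·L_I = 0.42 × 7.70173e-19 = 3.23473e-19
  P(Z=II)·L_II = 0.41 × 0.134389 = 0.0550995
  P(Z=III)·L_III = 0.17 × 0.249217 = 0.0423669
Normaliser: 3.23473e-19 + 0.0550995 + 0.0423669 = 0.0974664
Responsibility of Setting II: 0.0550995 / 0.0974664 ≈ 0.5653

0.5653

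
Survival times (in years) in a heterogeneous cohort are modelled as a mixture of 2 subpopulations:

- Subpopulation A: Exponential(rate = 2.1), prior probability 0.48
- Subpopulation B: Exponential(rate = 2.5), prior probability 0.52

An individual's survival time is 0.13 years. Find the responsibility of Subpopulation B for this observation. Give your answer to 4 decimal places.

P(component k | x) = π_k·f_k(x) / marginal(x), where marginal(x) = Σ_j π_j·f_j(x).
Component likelihoods at x = 0.13 years:
  L_A = 2.1·e^(−2.1·0.13) = 2.1·e^(−0.2730) = 1.59829
  L_B = 2.5·e^(−2.5·0.13) = 2.5·e^(−0.3250) = 1.80632
Weight by the priors:
  π_A·L_A = 0.48 × 1.59829 = 0.767182
  π_B·L_B = 0.52 × 1.80632 = 0.939286
Denominator: 0.767182 + 0.939286 = 1.70647
Responsibility of Subpopulation B: 0.939286 / 1.70647 ≈ 0.5504

0.5504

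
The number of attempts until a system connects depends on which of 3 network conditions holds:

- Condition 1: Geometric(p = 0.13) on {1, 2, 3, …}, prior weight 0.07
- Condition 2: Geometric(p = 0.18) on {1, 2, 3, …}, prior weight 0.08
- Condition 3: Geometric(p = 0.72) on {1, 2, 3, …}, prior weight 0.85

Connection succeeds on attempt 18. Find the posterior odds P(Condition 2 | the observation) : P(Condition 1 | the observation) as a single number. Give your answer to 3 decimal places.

Only the two components matter; the odds are (P(Z=i) f_i(x)) / (P(Z=j) f_j(x)).
Component likelihoods at x = 18:
  p_1 = 0.0121835
  p_2 = 0.00616748
  p_3 = 2.87752e-10
Odds = (0.08/0.07) × (0.00616748/0.0121835) = 1.14286 × 0.506218 ≈ 0.579

0.579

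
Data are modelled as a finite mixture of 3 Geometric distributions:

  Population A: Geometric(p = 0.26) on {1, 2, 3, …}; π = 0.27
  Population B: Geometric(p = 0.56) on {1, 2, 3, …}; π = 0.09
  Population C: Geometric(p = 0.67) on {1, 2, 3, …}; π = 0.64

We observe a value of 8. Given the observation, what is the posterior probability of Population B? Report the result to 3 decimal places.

The responsibility of component k is π_k f_k(x) divided by Σ_j π_j f_j(x).
Component likelihoods at x = 8:
  L_A = 0.0315933
  L_B = 0.00178796
  L_C = 0.000285544
Weight by the priors:
  π_A·L_A = 0.27 × 0.0315933 = 0.0085302
  π_B·L_B = 0.09 × 0.00178796 = 0.000160916
  π_C·L_C = 0.64 × 0.000285544 = 0.000182748
Sum: 0.0085302 + 0.000160916 + 0.000182748 = 0.00887386
Responsibility of Population B: 0.000160916 / 0.00887386 ≈ 0.018

0.018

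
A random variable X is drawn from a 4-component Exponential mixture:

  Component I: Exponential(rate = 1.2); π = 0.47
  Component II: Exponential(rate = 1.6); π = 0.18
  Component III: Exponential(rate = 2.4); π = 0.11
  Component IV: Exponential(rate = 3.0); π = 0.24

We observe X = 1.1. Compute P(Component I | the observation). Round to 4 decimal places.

Apply Bayes' rule: the posterior for each component is proportional to its prior times its likelihood at x.
Component likelihoods at x = 1.1:
  L_I = 1.2·e^(−1.2·1.1) = 1.2·e^(−1.3200) = 0.320562
  L_II = 1.6·e^(−1.6·1.1) = 1.6·e^(−1.7600) = 0.275272
  L_III = 2.4·e^(−2.4·1.1) = 2.4·e^(−2.6400) = 0.171267
  L_IV = 3.0·e^(−3.0·1.1) = 3.0·e^(−3.3000) = 0.11065
Prior × likelihood for each component:
  π_I·L_I = 0.47 × 0.320562 = 0.150664
  π_II·L_II = 0.18 × 0.275272 = 0.0495489
  π_III·L_III = 0.11 × 0.171267 = 0.0188394
  π_IV·L_IV = 0.24 × 0.11065 = 0.0265559
Marginal: 0.150664 + 0.0495489 + 0.0188394 + 0.0265559 = 0.245608
Responsibility of Component I: 0.150664 / 0.245608 ≈ 0.6134

0.6134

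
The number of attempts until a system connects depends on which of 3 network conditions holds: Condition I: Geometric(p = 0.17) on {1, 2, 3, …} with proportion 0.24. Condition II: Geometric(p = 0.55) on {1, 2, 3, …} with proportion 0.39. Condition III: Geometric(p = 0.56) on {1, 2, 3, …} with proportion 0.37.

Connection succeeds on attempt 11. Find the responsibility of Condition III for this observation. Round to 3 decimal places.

By Bayes' theorem, P(k | x) = P(Z=k) f_k(x) / Σ_j P(Z=j) f_j(x).
Evaluate each component's likelihood at the observed value:
  f_I = 0.0263773
  f_II = 0.000187278
  f_III = 0.000152305
Unnormalised posteriors:
  P(Z=I)·f_I = 0.24 × 0.0263773 = 0.00633054
  P(Z=II)·f_II = 0.39 × 0.000187278 = 7.30386e-05
  P(Z=III)·f_III = 0.37 × 0.000152305 = 5.63529e-05
Denominator: 0.00633054 + 7.30386e-05 + 5.63529e-05 = 0.00645994
So the posterior for Condition III is 5.63529e-05 / 0.00645994 ≈ 0.009.

0.009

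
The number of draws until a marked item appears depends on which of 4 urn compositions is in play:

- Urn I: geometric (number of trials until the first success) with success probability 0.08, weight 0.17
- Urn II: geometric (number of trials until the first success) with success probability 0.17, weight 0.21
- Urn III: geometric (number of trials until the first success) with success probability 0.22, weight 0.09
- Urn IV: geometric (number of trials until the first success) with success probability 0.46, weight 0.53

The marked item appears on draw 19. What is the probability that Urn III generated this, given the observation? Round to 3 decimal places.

P(component k | x) = π_k·f_k(x) / marginal(x), where marginal(x) = Σ_j π_j·f_j(x).
Evaluate each component's likelihood at the observed value:
  L_I = 0.08·(1−0.08)^18 = 0.08·0.222936 = 0.0178349
  L_II = 0.17·(1−0.17)^18 = 0.17·0.0349467 = 0.00594093
  L_III = 0.22·(1−0.22)^18 = 0.22·0.011421 = 0.00251261
  L_IV = 0.46·(1−0.46)^18 = 0.46·1.52436e-05 = 7.01206e-06
Multiply by the mixture weights:
  π_I·L_I = 0.17 × 0.0178349 = 0.00303193
  π_II·L_II = 0.21 × 0.00594093 = 0.0012476
  π_III·L_III = 0.09 × 0.00251261 = 0.000226135
  π_IV·L_IV = 0.53 × 7.01206e-06 = 3.71639e-06
Denominator: 0.00303193 + 0.0012476 + 0.000226135 + 3.71639e-06 = 0.00450938
P(Urn III | x) = 0.000226135 / 0.00450938 ≈ 0.050

0.050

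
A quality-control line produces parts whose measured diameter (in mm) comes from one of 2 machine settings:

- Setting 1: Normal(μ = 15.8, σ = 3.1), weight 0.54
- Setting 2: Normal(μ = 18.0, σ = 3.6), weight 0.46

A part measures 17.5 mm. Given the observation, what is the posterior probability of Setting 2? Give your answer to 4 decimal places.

0.4578

Posterior ∝ prior × likelihood, so P(k | x) ∝ P(Z=k) f_k(x); normalise over all components.
Component likelihoods at x = 17.5 mm:
  f_1 = (1/(3.1·√(2π)))·exp(−(17.5−15.8)²/(2·3.1²)) = 0.128691·exp(-0.15036) = 0.110725
  f_2 = (1/(3.6·√(2π)))·exp(−(17.5−18.0)²/(2·3.6²)) = 0.110817·exp(-0.00965) = 0.109754
Weight by the priors:
  P(Z=1)·f_1 = 0.54 × 0.110725 = 0.0597915
  P(Z=2)·f_2 = 0.46 × 0.109754 = 0.0504867
Sum: 0.0597915 + 0.0504867 = 0.110278
P(Setting 2 | 17.5 mm) ≈ 0.4578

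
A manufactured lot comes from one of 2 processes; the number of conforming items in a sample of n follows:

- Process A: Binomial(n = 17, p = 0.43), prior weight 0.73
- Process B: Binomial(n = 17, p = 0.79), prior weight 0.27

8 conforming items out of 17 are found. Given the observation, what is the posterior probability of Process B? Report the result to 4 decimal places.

0.0060

By Bayes' theorem, P(k | x) = w_k f_k(x) / Σ_j w_j f_j(x).
Evaluate each component's likelihood at the observed value:
  f_A = 0.180471
  f_B = 0.00292938
Prior × likelihood for each component:
  w_A·f_A = 0.73 × 0.180471 = 0.131743
  w_B·f_B = 0.27 × 0.00292938 = 0.000790932
Evidence: 0.131743 + 0.000790932 = 0.132534
P(Process B | x) = 0.000790932 / 0.132534 ≈ 0.0060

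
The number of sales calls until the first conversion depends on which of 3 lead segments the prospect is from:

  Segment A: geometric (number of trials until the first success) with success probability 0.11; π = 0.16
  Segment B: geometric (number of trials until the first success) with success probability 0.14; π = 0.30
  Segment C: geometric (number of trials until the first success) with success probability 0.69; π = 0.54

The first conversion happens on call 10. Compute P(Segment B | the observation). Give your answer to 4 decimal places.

0.6364

By Bayes' theorem, P(k | x) = P(Z=k) f_k(x) / Σ_j P(Z=j) f_j(x).
Geometric probabilities:
  f_A = 0.0385392
  f_B = 0.0360258
  f_C = 1.82433e-05
Multiply by the mixture weights:
  P(Z=A)·f_A = 0.16 × 0.0385392 = 0.00616627
  P(Z=B)·f_B = 0.30 × 0.0360258 = 0.0108078
  P(Z=C)·f_C = 0.54 × 1.82433e-05 = 9.8514e-06
Normaliser: 0.00616627 + 0.0108078 + 9.8514e-06 = 0.0169839
So the posterior for Segment B is 0.0108078 / 0.0169839 ≈ 0.6364.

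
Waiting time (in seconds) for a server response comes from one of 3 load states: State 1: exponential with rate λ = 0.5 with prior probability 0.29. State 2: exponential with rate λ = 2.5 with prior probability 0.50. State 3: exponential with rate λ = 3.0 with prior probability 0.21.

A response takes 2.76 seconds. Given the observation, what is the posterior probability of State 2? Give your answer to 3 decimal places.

Apply Bayes' rule: the posterior for each component is proportional to its prior times its likelihood at x.
Evaluate each component's likelihood at the observed value:
  p_1 = 0.5·e^(−0.5·2.76) = 0.5·e^(−1.3800) = 0.125789
  p_2 = 2.5·e^(−2.5·2.76) = 2.5·e^(−6.9000) = 0.00251946
  p_3 = 3.0·e^(−3.0·2.76) = 3.0·e^(−8.2800) = 0.000760612
Prior × likelihood for each component:
  π_1·p_1 = 0.29 × 0.125789 = 0.0364789
  π_2·p_2 = 0.50 × 0.00251946 = 0.00125973
  π_3·p_3 = 0.21 × 0.000760612 = 0.000159728
Normaliser: 0.0364789 + 0.00125973 + 0.000159728 = 0.0378984
P(State 2 | the observation) = 0.00125973 / 0.0378984 ≈ 0.033

0.033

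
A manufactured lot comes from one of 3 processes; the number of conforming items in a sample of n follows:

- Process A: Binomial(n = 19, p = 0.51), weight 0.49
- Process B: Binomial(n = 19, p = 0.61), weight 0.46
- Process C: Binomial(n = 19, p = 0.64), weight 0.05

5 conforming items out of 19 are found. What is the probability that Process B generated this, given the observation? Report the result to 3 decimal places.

Posterior ∝ prior × likelihood, so P(k | x) ∝ π_k f_k(x); normalise over all components.
Component likelihoods at x = 5 conforming items out of 19:
  f_A = C(19,5)·0.51^5·0.49^14 = 11628·0.0345025·4.59987e-05 = 0.0184544
  f_B = C(19,5)·0.61^5·0.39^14 = 11628·0.0844596·1.88323e-06 = 0.00184952
  f_C = C(19,5)·0.64^5·0.36^14 = 11628·0.107374·6.14094e-07 = 0.000766725
Multiply by the mixture weights:
  π_A·f_A = 0.49 × 0.0184544 = 0.00904268
  π_B·f_B = 0.46 × 0.00184952 = 0.000850779
  π_C·f_C = 0.05 × 0.000766725 = 3.83363e-05
Evidence: 0.00904268 + 0.000850779 + 3.83363e-05 = 0.00993179
P(Process B | the observation) ≈ 0.086

0.086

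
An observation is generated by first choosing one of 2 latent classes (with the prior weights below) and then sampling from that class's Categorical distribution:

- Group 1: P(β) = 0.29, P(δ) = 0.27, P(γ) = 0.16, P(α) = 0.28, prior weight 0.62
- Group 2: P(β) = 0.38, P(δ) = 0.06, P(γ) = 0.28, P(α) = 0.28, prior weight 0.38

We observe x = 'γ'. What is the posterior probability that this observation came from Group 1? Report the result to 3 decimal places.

0.482

Apply Bayes' rule: the posterior for each component is proportional to its prior times its likelihood at x.
Evaluate each component's likelihood at the observed value:
  p_1 = 0.16
  p_2 = 0.28
Weight by the priors:
  π_1·p_1 = 0.62 × 0.16 = 0.0992
  π_2·p_2 = 0.38 × 0.28 = 0.1064
Denominator: 0.0992 + 0.1064 = 0.2056
P(Group 1 | the observation) ≈ 0.482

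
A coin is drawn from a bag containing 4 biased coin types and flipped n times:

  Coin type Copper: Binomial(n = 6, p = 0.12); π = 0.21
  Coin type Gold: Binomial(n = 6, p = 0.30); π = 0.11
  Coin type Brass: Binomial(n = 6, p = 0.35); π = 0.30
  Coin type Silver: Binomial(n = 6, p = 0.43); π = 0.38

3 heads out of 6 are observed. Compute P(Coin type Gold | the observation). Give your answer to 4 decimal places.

0.0980

The responsibility of component k is π_k f_k(x) divided by Σ_j π_j f_j(x).
Evaluate each component's likelihood at the observed value:
  f_Copper = 0.0235517
  f_Gold = 0.18522
  f_Brass = 0.235491
  f_Silver = 0.294483
Unnormalised posteriors:
  π_Copper·f_Copper = 0.21 × 0.0235517 = 0.00494585
  π_Gold·f_Gold = 0.11 × 0.18522 = 0.0203742
  π_Brass·f_Brass = 0.30 × 0.235491 = 0.0706473
  π_Silver·f_Silver = 0.38 × 0.294483 = 0.111903
Evidence: 0.00494585 + 0.0203742 + 0.0706473 + 0.111903 = 0.207871
Responsibility of Coin type Gold: 0.0203742 / 0.207871 ≈ 0.0980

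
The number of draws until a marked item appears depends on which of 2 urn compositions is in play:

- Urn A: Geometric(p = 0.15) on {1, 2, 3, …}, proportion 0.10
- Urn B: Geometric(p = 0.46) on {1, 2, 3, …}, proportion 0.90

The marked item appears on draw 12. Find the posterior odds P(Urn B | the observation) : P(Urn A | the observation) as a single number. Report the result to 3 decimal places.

Only the two components matter; the odds are (w_i f_i(x)) / (w_j f_j(x)).
Component likelihoods at x = 12:
  L_A = 0.0251015
  L_B = 0.000523708
Posterior odds = (w_B·L_B) / (w_A·L_A) = (0.90·0.000523708) / (0.10·0.0251015) = 0.000471337 / 0.00251015 ≈ 0.188

0.188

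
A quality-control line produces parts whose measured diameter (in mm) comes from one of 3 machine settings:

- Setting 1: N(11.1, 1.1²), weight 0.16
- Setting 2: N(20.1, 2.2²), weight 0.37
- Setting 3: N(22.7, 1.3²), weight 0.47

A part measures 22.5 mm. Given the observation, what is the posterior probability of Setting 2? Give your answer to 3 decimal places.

Posterior ∝ prior × likelihood, so P(k | x) ∝ w_k f_k(x); normalise over all components.
Component likelihoods at x = 22.5 mm:
  p_1 = 1.72515e-24
  p_2 = 0.100015
  p_3 = 0.303268
Prior × likelihood for each component:
  w_1·p_1 = 0.16 × 1.72515e-24 = 2.76024e-25
  w_2·p_2 = 0.37 × 0.100015 = 0.0370055
  w_3·p_3 = 0.47 × 0.303268 = 0.142536
Evidence: 2.76024e-25 + 0.0370055 + 0.142536 = 0.179542
P(Setting 2 | x) ≈ 0.206

0.206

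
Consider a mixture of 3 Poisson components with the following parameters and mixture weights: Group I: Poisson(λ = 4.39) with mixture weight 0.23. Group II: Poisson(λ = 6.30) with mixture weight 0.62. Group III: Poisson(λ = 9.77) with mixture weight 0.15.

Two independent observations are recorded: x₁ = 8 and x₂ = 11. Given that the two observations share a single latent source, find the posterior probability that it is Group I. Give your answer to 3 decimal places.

0.009

By Bayes' theorem, P(k | x) = π_k f_k(x) / Σ_j π_j f_j(x).
Since both observations come from the same component, the likelihood for component k is f_k(x₁)·f_k(x₂).
  f_I = [e^(−4.39)·4.39^8/8! = 0.0424271] × [0.00362578] = 0.000153831
  f_II = [e^(−6.30)·6.30^8/8! = 0.113018] × [0.0285453] = 0.00322614
  f_III = [e^(−9.77)·9.77^8/8! = 0.117646] × [0.110822] = 0.0130379
Prior × likelihood for each component:
  π_I·f_I = 0.23 × 0.000153831 = 3.53811e-05
  π_II·f_II = 0.62 × 0.00322614 = 0.00200021
  π_III·f_III = 0.15 × 0.0130379 = 0.00195568
Normaliser: 3.53811e-05 + 0.00200021 + 0.00195568 = 0.00399127
P(Group I | x) = 3.53811e-05 / 0.00399127 ≈ 0.009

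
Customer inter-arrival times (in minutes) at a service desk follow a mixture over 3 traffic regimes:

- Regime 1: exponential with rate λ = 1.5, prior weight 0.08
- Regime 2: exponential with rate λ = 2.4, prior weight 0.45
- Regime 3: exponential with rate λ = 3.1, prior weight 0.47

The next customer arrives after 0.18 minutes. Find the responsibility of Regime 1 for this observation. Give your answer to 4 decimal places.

By Bayes' theorem, P(k | x) = π_k f_k(x) / Σ_j π_j f_j(x).
Evaluate each component's likelihood at the observed value:
  L_1 = 1.5·e^(−1.5·0.18) = 1.5·e^(−0.2700) = 1.14507
  L_2 = 2.4·e^(−2.4·0.18) = 2.4·e^(−0.4320) = 1.5581
  L_3 = 3.1·e^(−3.1·0.18) = 3.1·e^(−0.5580) = 1.77429
Weight by the priors:
  π_1·L_1 = 0.08 × 1.14507 = 0.0916055
  π_2·L_2 = 0.45 × 1.5581 = 0.701146
  π_3·L_3 = 0.47 × 1.77429 = 0.833918
Sum: 0.0916055 + 0.701146 + 0.833918 = 1.62667
P(Regime 1 | x) = 0.0916055 / 1.62667 ≈ 0.0563

0.0563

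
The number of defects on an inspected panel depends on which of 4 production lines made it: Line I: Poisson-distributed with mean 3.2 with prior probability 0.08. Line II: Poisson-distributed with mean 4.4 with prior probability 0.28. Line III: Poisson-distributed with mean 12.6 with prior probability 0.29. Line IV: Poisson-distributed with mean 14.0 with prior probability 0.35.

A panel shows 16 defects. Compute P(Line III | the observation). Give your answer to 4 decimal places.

By Bayes' theorem, P(k | x) = π_k f_k(x) / Σ_j π_j f_j(x).
Evaluate each component's likelihood at the observed value:
  L_I = 2.35525e-07
  L_II = 1.15805e-05
  L_III = 0.0650427
  L_IV = 0.0865578
Unnormalised posteriors:
  π_I·L_I = 0.08 × 2.35525e-07 = 1.8842e-08
  π_II·L_II = 0.28 × 1.15805e-05 = 3.24254e-06
  π_III·L_III = 0.29 × 0.0650427 = 0.0188624
  π_IV·L_IV = 0.35 × 0.0865578 = 0.0302952
Evidence: 1.8842e-08 + 3.24254e-06 + 0.0188624 + 0.0302952 = 0.0491609
So the posterior for Line III is 0.0188624 / 0.0491609 ≈ 0.3837.

0.3837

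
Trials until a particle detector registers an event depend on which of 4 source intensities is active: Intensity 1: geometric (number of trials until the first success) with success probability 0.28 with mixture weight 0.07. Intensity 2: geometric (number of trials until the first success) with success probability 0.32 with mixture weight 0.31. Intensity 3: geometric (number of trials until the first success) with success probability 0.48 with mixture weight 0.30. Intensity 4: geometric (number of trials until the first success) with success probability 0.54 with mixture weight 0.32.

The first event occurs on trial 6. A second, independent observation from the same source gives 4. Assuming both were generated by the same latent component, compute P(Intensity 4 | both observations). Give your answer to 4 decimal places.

0.0778

By Bayes' theorem, P(k | x) = P(Z=k) f_k(x) / Σ_j P(Z=j) f_j(x).
Since both observations come from the same component, the likelihood for component k is f_k(x₁)·f_k(x₂).
  p_1 = [0.28·(1−0.28)^5 = 0.28·0.193492 = 0.0541777] × [0.104509] = 0.00566208
  p_2 = [0.32·(1−0.32)^5 = 0.32·0.145393 = 0.0465259] × [0.100618] = 0.00468135
  p_3 = [0.48·(1−0.48)^5 = 0.48·0.0380204 = 0.0182498] × [0.0674918] = 0.00123171
  p_4 = [0.54·(1−0.54)^5 = 0.54·0.0205963 = 0.011122] × [0.0525614] = 0.000584588
Multiply by the mixture weights:
  P(Z=1)·p_1 = 0.07 × 0.00566208 = 0.000396346
  P(Z=2)·p_2 = 0.31 × 0.00468135 = 0.00145122
  P(Z=3)·p_3 = 0.30 × 0.00123171 = 0.000369514
  P(Z=4)·p_4 = 0.32 × 0.000584588 = 0.000187068
Marginal: 0.000396346 + 0.00145122 + 0.000369514 + 0.000187068 = 0.00240415
P(Intensity 4 | x) ≈ 0.0778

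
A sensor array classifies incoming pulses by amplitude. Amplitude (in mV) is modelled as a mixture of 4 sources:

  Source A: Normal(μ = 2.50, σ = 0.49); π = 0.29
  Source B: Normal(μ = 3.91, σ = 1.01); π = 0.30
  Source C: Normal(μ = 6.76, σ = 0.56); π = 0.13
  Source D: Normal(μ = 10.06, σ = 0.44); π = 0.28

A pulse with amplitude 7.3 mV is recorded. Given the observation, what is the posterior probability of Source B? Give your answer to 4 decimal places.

P(component k | x) = w_k·f_k(x) / marginal(x), where marginal(x) = Σ_j w_j·f_j(x).
Evaluate each component's likelihood at the observed value:
  f_A = (1/(0.49·√(2π)))·exp(−(7.3−2.50)²/(2·0.49²)) = 0.814168·exp(-47.98001) = 1.18375e-21
  f_B = (1/(1.01·√(2π)))·exp(−(7.3−3.91)²/(2·1.01²)) = 0.394992·exp(-5.63283) = 0.00141345
  f_C = (1/(0.56·√(2π)))·exp(−(7.3−6.76)²/(2·0.56²)) = 0.712397·exp(-0.46492) = 0.447516
  f_D = (1/(0.44·√(2π)))·exp(−(7.3−10.06)²/(2·0.44²)) = 0.906687·exp(-19.67355) = 2.59025e-09
Unnormalised posteriors:
  w_A·f_A = 0.29 × 1.18375e-21 = 3.43288e-22
  w_B·f_B = 0.30 × 0.00141345 = 0.000424036
  w_C·f_C = 0.13 × 0.447516 = 0.058177
  w_D·f_D = 0.28 × 2.59025e-09 = 7.2527e-10
Evidence: 3.43288e-22 + 0.000424036 + 0.058177 + 7.2527e-10 = 0.0586011
P(Source B | the observation) = 0.000424036 / 0.0586011 ≈ 0.0072

0.0072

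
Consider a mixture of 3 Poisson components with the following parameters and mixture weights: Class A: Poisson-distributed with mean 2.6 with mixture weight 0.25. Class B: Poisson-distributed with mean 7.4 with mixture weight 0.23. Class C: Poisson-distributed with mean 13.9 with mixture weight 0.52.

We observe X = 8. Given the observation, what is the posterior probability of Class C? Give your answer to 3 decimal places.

P(component k | x) = P(Z=k)·f_k(x) / marginal(x), where marginal(x) = Σ_j P(Z=j)·f_j(x).
Component likelihoods at x = 8:
  f_A = 0.00384681
  f_B = 0.136318
  f_C = 0.0317618
Unnormalised posteriors:
  P(Z=A)·f_A = 0.25 × 0.00384681 = 0.000961702
  P(Z=B)·f_B = 0.23 × 0.136318 = 0.0313532
  P(Z=C)·f_C = 0.52 × 0.0317618 = 0.0165161
Evidence: 0.000961702 + 0.0313532 + 0.0165161 = 0.048831
So the posterior for Class C is 0.0165161 / 0.048831 ≈ 0.338.

0.338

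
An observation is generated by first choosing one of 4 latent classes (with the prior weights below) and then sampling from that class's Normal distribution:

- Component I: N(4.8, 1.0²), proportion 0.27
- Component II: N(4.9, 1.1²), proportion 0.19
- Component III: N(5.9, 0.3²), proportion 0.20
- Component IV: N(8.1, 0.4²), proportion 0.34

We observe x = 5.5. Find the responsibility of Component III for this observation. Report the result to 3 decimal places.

By Bayes' theorem, P(k | x) = π_k f_k(x) / Σ_j π_j f_j(x).
Evaluate each component's likelihood at the observed value:
  f_I = 0.312254
  f_II = 0.312544
  f_III = 0.5467
  f_IV = 6.67389e-10
Multiply by the mixture weights:
  π_I·f_I = 0.27 × 0.312254 = 0.0843086
  π_II·f_II = 0.19 × 0.312544 = 0.0593834
  π_III·f_III = 0.20 × 0.5467 = 0.10934
  π_IV·f_IV = 0.34 × 6.67389e-10 = 2.26912e-10
Marginal: 0.0843086 + 0.0593834 + 0.10934 + 2.26912e-10 = 0.253032
Responsibility of Component III: 0.10934 / 0.253032 ≈ 0.432

0.432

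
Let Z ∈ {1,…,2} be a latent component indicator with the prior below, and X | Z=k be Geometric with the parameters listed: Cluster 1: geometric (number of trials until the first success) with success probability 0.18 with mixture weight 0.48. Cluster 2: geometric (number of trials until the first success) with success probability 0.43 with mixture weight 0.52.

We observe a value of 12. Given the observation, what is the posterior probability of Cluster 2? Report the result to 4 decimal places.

Apply Bayes' rule: the posterior for each component is proportional to its prior times its likelihood at x.
Evaluate each component's likelihood at the observed value:
  f_1 = 0.18·(1−0.18)^11 = 0.18·0.112707 = 0.0202873
  f_2 = 0.43·(1−0.43)^11 = 0.43·0.00206359 = 0.000887344
Prior × likelihood for each component:
  π_1·f_1 = 0.48 × 0.0202873 = 0.00973792
  π_2·f_2 = 0.52 × 0.000887344 = 0.000461419
Sum: 0.00973792 + 0.000461419 = 0.0101993
Responsibility of Cluster 2: 0.000461419 / 0.0101993 ≈ 0.0452

0.0452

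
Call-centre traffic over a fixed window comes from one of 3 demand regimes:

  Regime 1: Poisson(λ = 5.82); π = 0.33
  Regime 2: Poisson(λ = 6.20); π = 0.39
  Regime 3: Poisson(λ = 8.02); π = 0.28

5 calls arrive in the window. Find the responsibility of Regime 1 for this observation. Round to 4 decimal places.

0.3882

By Bayes' theorem, P(k | x) = w_k f_k(x) / Σ_j w_j f_j(x).
Component likelihoods at x = 5 calls:
  L_1 = e^(−5.82)·5.82^5/5! = 0.165135
  L_2 = e^(−6.20)·6.20^5/5! = 0.154936
  L_3 = e^(−8.02)·8.02^5/5! = 0.0909178
Unnormalised posteriors:
  w_1·L_1 = 0.33 × 0.165135 = 0.0544946
  w_2·L_2 = 0.39 × 0.154936 = 0.0604249
  w_3·L_3 = 0.28 × 0.0909178 = 0.025457
Denominator: 0.0544946 + 0.0604249 + 0.025457 = 0.140377
P(Regime 1 | 5 calls) = 0.0544946 / 0.140377 ≈ 0.3882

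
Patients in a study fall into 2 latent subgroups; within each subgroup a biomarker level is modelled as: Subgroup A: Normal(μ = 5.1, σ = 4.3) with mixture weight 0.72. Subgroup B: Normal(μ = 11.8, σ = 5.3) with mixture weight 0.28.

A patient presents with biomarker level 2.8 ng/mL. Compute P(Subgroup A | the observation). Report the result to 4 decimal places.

Posterior ∝ prior × likelihood, so P(k | x) ∝ π_k f_k(x); normalise over all components.
Evaluate each component's likelihood at the observed value:
  f_A = (1/(4.3·√(2π)))·exp(−(2.8−5.1)²/(2·4.3²)) = 0.092777·exp(-0.14305) = 0.080411
  f_B = (1/(5.3·√(2π)))·exp(−(2.8−11.8)²/(2·5.3²)) = 0.075272·exp(-1.44179) = 0.0178021
Prior × likelihood for each component:
  π_A·f_A = 0.72 × 0.080411 = 0.0578959
  π_B·f_B = 0.28 × 0.0178021 = 0.00498458
Sum: 0.0578959 + 0.00498458 = 0.0628805
Responsibility of Subgroup A: 0.0578959 / 0.0628805 ≈ 0.9207

0.9207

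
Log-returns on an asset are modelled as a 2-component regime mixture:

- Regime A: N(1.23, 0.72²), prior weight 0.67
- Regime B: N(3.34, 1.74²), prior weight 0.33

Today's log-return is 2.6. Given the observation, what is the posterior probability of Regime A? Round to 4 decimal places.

0.4677

Posterior ∝ prior × likelihood, so P(k | x) ∝ w_k f_k(x); normalise over all components.
Component likelihoods at x = 2.6:
  f_A = 0.090653
  f_B = 0.209452
Prior × likelihood for each component:
  w_A·f_A = 0.67 × 0.090653 = 0.0607375
  w_B·f_B = 0.33 × 0.209452 = 0.0691193
Sum: 0.0607375 + 0.0691193 = 0.129857
P(Regime A | x) ≈ 0.4677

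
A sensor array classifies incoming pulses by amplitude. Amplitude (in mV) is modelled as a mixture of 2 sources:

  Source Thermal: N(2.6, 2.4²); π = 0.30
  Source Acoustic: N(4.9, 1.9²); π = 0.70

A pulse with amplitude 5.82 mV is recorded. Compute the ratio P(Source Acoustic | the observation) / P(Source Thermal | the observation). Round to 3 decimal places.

6.448

Only the two components matter; the odds are (P(Z=i) f_i(x)) / (P(Z=j) f_j(x)).
Component likelihoods at x = 5.82 mV:
  f_Thermal = (1/(2.4·√(2π)))·exp(−(5.82−2.6)²/(2·2.4²)) = 0.166226·exp(-0.90003) = 0.0675801
  f_Acoustic = (1/(1.9·√(2π)))·exp(−(5.82−4.9)²/(2·1.9²)) = 0.209970·exp(-0.11723) = 0.186743
0.13072 / 0.020274 ≈ 6.448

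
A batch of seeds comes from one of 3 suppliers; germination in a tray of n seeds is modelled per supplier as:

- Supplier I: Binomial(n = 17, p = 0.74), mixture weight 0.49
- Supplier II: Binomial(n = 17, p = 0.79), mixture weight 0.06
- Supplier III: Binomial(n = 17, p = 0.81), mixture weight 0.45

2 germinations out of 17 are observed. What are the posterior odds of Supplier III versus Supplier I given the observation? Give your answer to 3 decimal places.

0.010

Posterior odds = (w_i f_i(x)) / (w_j f_j(x)); the normalising sum cancels.
Evaluate each component's likelihood at the observed value:
  L_I = C(17,2)·0.74^2·0.26^15 = 136·0.5476·1.67726e-09 = 1.24912e-07
  L_II = C(17,2)·0.79^2·0.21^15 = 136·0.6241·6.81223e-11 = 5.78206e-09
  L_III = C(17,2)·0.81^2·0.19^15 = 136·0.6561·1.51811e-11 = 1.35461e-09
Posterior odds = (w_III·L_III) / (w_I·L_I) = (0.45·1.35461e-09) / (0.49·1.24912e-07) = 6.09573e-10 / 6.12067e-08 ≈ 0.010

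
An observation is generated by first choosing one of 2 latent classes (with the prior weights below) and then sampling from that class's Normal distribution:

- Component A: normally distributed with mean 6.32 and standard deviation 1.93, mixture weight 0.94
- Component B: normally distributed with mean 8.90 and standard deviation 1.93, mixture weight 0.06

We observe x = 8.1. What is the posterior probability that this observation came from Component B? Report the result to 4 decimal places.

By Bayes' theorem, P(k | x) = P(Z=k) f_k(x) / Σ_j P(Z=j) f_j(x).
Evaluate each component's likelihood at the observed value:
  L_A = (1/(1.93·√(2π)))·exp(−(8.1−6.32)²/(2·1.93²)) = 0.206706·exp(-0.42530) = 0.135097
  L_B = (1/(1.93·√(2π)))·exp(−(8.1−8.90)²/(2·1.93²)) = 0.206706·exp(-0.08591) = 0.189689
Multiply by the mixture weights:
  P(Z=A)·L_A = 0.94 × 0.135097 = 0.126992
  P(Z=B)·L_B = 0.06 × 0.189689 = 0.0113814
Sum: 0.126992 + 0.0113814 = 0.138373
P(Component B | x) ≈ 0.0823

0.0823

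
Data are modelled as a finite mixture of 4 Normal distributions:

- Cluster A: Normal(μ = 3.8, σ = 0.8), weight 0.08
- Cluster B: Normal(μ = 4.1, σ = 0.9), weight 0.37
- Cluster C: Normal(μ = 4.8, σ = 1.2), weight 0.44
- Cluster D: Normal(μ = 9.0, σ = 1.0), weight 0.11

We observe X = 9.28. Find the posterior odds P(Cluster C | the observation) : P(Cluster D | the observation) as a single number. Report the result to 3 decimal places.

0.003

Posterior odds = (P(Z=i) f_i(x)) / (P(Z=j) f_j(x)); the normalising sum cancels.
Component likelihoods at x = 9.28:
  p_A = 3.22648e-11
  p_B = 2.84025e-08
  p_C = 0.000312737
  p_D = 0.383606
0.000137604 / 0.0421967 ≈ 0.003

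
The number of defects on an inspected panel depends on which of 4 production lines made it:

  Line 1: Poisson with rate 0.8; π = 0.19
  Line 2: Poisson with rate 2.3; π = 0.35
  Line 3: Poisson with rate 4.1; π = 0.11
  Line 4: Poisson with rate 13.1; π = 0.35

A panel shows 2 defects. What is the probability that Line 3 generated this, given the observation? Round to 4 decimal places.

Apply Bayes' rule: the posterior for each component is proportional to its prior times its likelihood at x.
Evaluate each component's likelihood at the observed value:
  f_1 = 0.143785
  f_2 = 0.265185
  f_3 = 0.139293
  f_4 = 0.000175491
Prior × likelihood for each component:
  π_1·f_1 = 0.19 × 0.143785 = 0.0273192
  π_2·f_2 = 0.35 × 0.265185 = 0.0928146
  π_3·f_3 = 0.11 × 0.139293 = 0.0153223
  π_4·f_4 = 0.35 × 0.000175491 = 6.14219e-05
Evidence: 0.0273192 + 0.0928146 + 0.0153223 + 6.14219e-05 = 0.135518
So the posterior for Line 3 is 0.0153223 / 0.135518 ≈ 0.1131.

0.1131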